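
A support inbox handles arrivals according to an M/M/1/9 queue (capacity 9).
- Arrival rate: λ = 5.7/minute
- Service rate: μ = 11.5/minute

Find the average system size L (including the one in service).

ρ = λ/μ = 5.7/11.5 = 0.49565
P₀ = (1-ρ)/(1-ρ^(K+1)) = (1-0.49565)/(1-0.49565^10) = 0.50435/0.99911 = 0.5048
P_K = P₀×ρ^K = 0.50480 × 0.49565^9 = 0.50480 × 0.0018054 = 0.0009114
L = ρ[1 - (K+1)ρ^K + Kρ^(K+1)] / [(1-ρ)(1-ρ^(K+1))]
L = 0.49565 × (1 - 10×0.001805 + 9×0.0008949) / ((1 - 0.49565) × (1 - 0.0008949)) = 0.9738 emails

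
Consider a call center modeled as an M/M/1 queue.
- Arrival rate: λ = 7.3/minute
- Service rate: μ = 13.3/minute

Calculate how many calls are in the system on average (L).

ρ = λ/μ = 7.3/13.3 = 0.5489
For M/M/1: L = λ/(μ-λ)
L = 7.3/(13.3-7.3) = 7.3/6.00
L = 1.2167 calls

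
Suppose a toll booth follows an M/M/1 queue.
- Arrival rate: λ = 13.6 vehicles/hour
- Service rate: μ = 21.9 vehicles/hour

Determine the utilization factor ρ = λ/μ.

Server utilization: ρ = λ/μ
ρ = 13.6/21.9 = 0.6210
The server is busy 62.10% of the time.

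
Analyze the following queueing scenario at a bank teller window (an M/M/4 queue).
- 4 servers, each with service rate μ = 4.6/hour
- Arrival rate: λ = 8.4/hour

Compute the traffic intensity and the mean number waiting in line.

Traffic intensity: ρ = λ/(cμ) = 8.4/(4×4.6) = 0.4565
Since ρ = 0.4565 < 1, system is stable.
Offered load a = λ/μ = cρ = 8.4/4.6 = 1.8261
P₀ = [ Σₙ₌₀^3 aⁿ/n! + a^4/(4!(1-ρ)) ]⁻¹
Σ = a^0/0! + a^1/1! + a^2/2! + a^3/3! = 1.0000 + 1.8261 + 1.6673 + 1.0149 = 5.5083
a^4/(4!(1-ρ)) = 11.1195/(24 × 0.5435) = 0.8525
P₀ = 1/(5.5083 + 0.8525) = 0.1572
Lq = P₀·a^4·ρ / (4!(1-ρ)²) = 0.1572 × 11.1195 × 0.4565 / (24 × 0.2954) = 0.1126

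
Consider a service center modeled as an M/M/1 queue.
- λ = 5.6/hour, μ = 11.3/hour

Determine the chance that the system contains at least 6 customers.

ρ = λ/μ = 5.6/11.3 = 0.49558
P(N ≥ n) = ρⁿ
P(N ≥ 6) = 0.49558^6
P(N ≥ 6) = 0.01481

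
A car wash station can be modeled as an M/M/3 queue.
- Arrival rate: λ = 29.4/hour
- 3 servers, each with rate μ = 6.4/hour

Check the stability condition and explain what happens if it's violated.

Stability requires ρ = λ/(cμ) < 1
ρ = 29.4/(3 × 6.4) = 29.4/19.20 = 1.5312
Since 1.5312 ≥ 1, the system is UNSTABLE.
Need c > λ/μ = 29.4/6.4 = 4.59.
Minimum servers needed: c = 5.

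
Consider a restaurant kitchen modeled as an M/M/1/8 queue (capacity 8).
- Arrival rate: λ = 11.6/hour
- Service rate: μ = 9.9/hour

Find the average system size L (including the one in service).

ρ = λ/μ = 11.6/9.9 = 1.17172
P₀ = (1-ρ)/(1-ρ^(K+1)) = (1-1.17172)/(1-1.17172^9) = -0.17172/-3.1631 = 0.05429
P_K = P₀×ρ^K = 0.05429 × 1.17172^8 = 0.05429 × 3.5530 = 0.1929
L = ρ[1 - (K+1)ρ^K + Kρ^(K+1)] / [(1-ρ)(1-ρ^(K+1))]
L = 1.17172 × (1 - 9×3.552963 + 8×4.163078) / ((1 - 1.17172) × (1 - 4.163078)) = 5.0219 orders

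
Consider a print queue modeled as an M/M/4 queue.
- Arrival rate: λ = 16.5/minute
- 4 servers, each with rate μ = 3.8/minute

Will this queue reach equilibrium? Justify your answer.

Stability requires ρ = λ/(cμ) < 1
ρ = 16.5/(4 × 3.8) = 16.5/15.20 = 1.0855
Since 1.0855 ≥ 1, the system is UNSTABLE.
Need c > λ/μ = 16.5/3.8 = 4.34.
Minimum servers needed: c = 5.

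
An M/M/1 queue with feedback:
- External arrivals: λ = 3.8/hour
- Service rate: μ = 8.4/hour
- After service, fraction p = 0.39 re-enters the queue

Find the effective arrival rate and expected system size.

Effective arrival rate: λ_eff = λ/(1-p) = 3.8/(1-0.39) = 3.8/0.61 = 6.2295
ρ = λ_eff/μ = 6.2295/8.4 = 0.74161
L = ρ/(1-ρ) = 0.74161/(1-0.74161) = 2.8701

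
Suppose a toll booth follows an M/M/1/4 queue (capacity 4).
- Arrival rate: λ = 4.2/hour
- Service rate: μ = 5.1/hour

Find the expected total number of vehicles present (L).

ρ = λ/μ = 4.2/5.1 = 0.82353
P₀ = (1-ρ)/(1-ρ^(K+1)) = (1-0.82353)/(1-0.82353^5) = 0.1765/0.6212 = 0.2841
P_K = P₀×ρ^K = 0.2841 × 0.82353^4 = 0.2841 × 0.4600 = 0.1307
L = ρ[1 - (K+1)ρ^K + Kρ^(K+1)] / [(1-ρ)(1-ρ^(K+1))]
L = 0.82353 × (1 - 5×0.459957 + 4×0.378789) / ((1 - 0.82353) × (1 - 0.378789)) = 1.6179 vehicles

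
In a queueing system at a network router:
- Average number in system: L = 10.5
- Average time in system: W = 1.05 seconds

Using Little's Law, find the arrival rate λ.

Little's Law: L = λW, so λ = L/W
λ = 10.5/1.05 = 10.0000 packets/second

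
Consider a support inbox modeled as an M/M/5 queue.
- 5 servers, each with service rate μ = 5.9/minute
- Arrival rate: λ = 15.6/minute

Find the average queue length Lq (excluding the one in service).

Traffic intensity: ρ = λ/(cμ) = 15.6/(5×5.9) = 0.5288
Since ρ = 0.5288 < 1, system is stable.
Offered load a = λ/μ = cρ = 15.6/5.9 = 2.6441
P₀ = [ Σₙ₌₀^4 aⁿ/n! + a^5/(5!(1-ρ)) ]⁻¹
Σ = a^0/0! + a^1/1! + a^2/2! + a^3/3! + a^4/4! = 1.0000 + 2.6441 + 3.4955 + 3.0808 + 2.0365 = 12.2569
a^5/(5!(1-ρ)) = 129.2299/(120 × 0.4712) = 2.2855
P₀ = 1/(12.2569 + 2.2855) = 0.06876
Lq = P₀·a^5·ρ / (5!(1-ρ)²) = 0.06876 × 129.2299 × 0.5288 / (120 × 0.2220) = 0.1764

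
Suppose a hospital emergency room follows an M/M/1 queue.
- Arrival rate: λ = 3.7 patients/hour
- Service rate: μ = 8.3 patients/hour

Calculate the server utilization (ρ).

Server utilization: ρ = λ/μ
ρ = 3.7/8.3 = 0.4458
The server is busy 44.58% of the time.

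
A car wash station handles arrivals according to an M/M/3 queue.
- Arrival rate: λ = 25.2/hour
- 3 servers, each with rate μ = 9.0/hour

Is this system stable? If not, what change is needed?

Stability requires ρ = λ/(cμ) < 1
ρ = 25.2/(3 × 9.0) = 25.2/27.00 = 0.9333
Since 0.9333 < 1, the system is STABLE.
The servers are busy 93.33% of the time.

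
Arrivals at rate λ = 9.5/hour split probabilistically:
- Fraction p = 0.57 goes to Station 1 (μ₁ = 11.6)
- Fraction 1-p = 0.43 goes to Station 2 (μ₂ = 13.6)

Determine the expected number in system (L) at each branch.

Effective rates: λ₁ = 9.5×0.57 = 5.415, λ₂ = 9.5×0.43 = 4.085
Station 1: ρ₁ = 5.415/11.6 = 0.4668, L₁ = ρ₁/(1-ρ₁) = 0.4668/(1-0.4668) = 0.8755
Station 2: ρ₂ = 4.085/13.6 = 0.30037, L₂ = ρ₂/(1-ρ₂) = 0.30037/(1-0.30037) = 0.4293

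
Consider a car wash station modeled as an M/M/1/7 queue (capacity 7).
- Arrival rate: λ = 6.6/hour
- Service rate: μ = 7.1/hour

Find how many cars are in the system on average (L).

ρ = λ/μ = 6.6/7.1 = 0.92958
P₀ = (1-ρ)/(1-ρ^(K+1)) = (1-0.92958)/(1-0.92958^8) = 0.07042/0.4424 = 0.1592
P_K = P₀×ρ^K = 0.159164 × 0.92958^7 = 0.159164 × 0.599801 = 0.09547
L = ρ[1 - (K+1)ρ^K + Kρ^(K+1)] / [(1-ρ)(1-ρ^(K+1))]
L = 0.92958 × (1 - 8×0.599801 + 7×0.557563) / ((1 - 0.92958) × (1 - 0.557563)) = 3.1188 cars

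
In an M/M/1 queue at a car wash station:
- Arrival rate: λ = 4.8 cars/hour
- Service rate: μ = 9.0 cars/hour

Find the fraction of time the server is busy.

Server utilization: ρ = λ/μ
ρ = 4.8/9.0 = 0.5333
The server is busy 53.33% of the time.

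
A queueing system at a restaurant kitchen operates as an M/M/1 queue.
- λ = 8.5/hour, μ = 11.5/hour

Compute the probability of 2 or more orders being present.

ρ = λ/μ = 8.5/11.5 = 0.7391
P(N ≥ n) = ρⁿ
P(N ≥ 2) = 0.7391^2
P(N ≥ 2) = 0.5463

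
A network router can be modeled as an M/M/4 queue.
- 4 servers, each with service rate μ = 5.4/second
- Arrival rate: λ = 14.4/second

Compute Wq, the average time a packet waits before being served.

Traffic intensity: ρ = λ/(cμ) = 14.4/(4×5.4) = 0.6667
Since ρ = 0.6667 < 1, system is stable.
Offered load a = λ/μ = cρ = 14.4/5.4 = 2.6667
P₀ = [ Σₙ₌₀^3 aⁿ/n! + a^4/(4!(1-ρ)) ]⁻¹
Σ = a^0/0! + a^1/1! + a^2/2! + a^3/3! = 1.00000 + 2.66667 + 3.55556 + 3.16049 = 10.3827
a^4/(4!(1-ρ)) = 50.5679/(24 × 0.333333) = 6.3210
P₀ = 1/(10.3827 + 6.3210) = 0.05987
Lq = P₀·a^4·ρ / (4!(1-ρ)²) = 0.059867 × 50.5679 × 0.66667 / (24 × 0.11111) = 0.7568
Wq = Lq/λ = 0.7568/14.4 = 0.05256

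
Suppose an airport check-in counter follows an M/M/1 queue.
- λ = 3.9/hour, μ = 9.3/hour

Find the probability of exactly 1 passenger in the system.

ρ = λ/μ = 3.9/9.3 = 0.4194
P(n) = (1-ρ)ρⁿ
P(1) = (1-0.4194) × 0.4194^1
P(1) = 0.5806 × 0.4194
P(1) = 0.2435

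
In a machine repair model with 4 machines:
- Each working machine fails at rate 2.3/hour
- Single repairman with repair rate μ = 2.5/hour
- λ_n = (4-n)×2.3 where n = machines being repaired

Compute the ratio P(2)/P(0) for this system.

P(2)/P(0) = ∏_{i=0}^{2-1} λ_i/μ_{i+1}
= (4-0)×2.3/2.5 × (4-1)×2.3/2.5
= 10.1568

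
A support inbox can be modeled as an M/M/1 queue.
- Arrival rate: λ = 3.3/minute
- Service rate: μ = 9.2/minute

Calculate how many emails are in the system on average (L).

ρ = λ/μ = 3.3/9.2 = 0.3587
For M/M/1: L = λ/(μ-λ)
L = 3.3/(9.2-3.3) = 3.3/5.90
L = 0.5593 emails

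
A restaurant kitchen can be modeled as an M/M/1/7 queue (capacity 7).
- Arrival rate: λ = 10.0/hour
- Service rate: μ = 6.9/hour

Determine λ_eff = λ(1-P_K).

ρ = λ/μ = 10.0/6.9 = 1.44928
P₀ = (1-ρ)/(1-ρ^(K+1)) = (1-1.44928)/(1-1.44928^8) = -0.4493/-18.4634 = 0.02433
P_K = P₀×ρ^K = 0.024334 × 1.44928^7 = 0.024334 × 13.4297 = 0.3268
λ_eff = λ(1-P_K) = 10.0 × (1 - 0.32679) = 10.0 × 0.67321 = 6.7321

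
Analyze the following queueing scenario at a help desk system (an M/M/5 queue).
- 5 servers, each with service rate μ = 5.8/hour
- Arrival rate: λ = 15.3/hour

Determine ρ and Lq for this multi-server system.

Traffic intensity: ρ = λ/(cμ) = 15.3/(5×5.8) = 0.5276
Since ρ = 0.5276 < 1, system is stable.
Offered load a = λ/μ = cρ = 15.3/5.8 = 2.6379
P₀ = [ Σₙ₌₀^4 aⁿ/n! + a^5/(5!(1-ρ)) ]⁻¹
Σ = a^0/0! + a^1/1! + a^2/2! + a^3/3! + a^4/4! = 1.00000 + 2.63793 + 3.47934 + 3.05942 + 2.01763 = 12.1943
a^5/(5!(1-ρ)) = 127.7371/(120 × 0.4724) = 2.2533
P₀ = 1/(12.1943 + 2.2533) = 0.06922
Lq = P₀·a^5·ρ / (5!(1-ρ)²) = 0.06922 × 127.7371 × 0.5276 / (120 × 0.2232) = 0.1742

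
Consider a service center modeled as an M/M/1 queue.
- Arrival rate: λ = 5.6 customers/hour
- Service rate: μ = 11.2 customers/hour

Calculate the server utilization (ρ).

Server utilization: ρ = λ/μ
ρ = 5.6/11.2 = 0.5000
The server is busy 50.00% of the time.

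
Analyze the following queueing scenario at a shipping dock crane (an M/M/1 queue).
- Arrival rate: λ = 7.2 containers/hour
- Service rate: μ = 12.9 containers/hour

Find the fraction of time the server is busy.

Server utilization: ρ = λ/μ
ρ = 7.2/12.9 = 0.5581
The server is busy 55.81% of the time.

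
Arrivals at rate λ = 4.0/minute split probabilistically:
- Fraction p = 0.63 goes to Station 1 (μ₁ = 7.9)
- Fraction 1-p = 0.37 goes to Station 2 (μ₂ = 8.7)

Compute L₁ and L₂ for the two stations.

Effective rates: λ₁ = 4.0×0.63 = 2.52, λ₂ = 4.0×0.37 = 1.48
Station 1: ρ₁ = 2.52/7.9 = 0.3190, L₁ = ρ₁/(1-ρ₁) = 0.3190/(1-0.3190) = 0.4684
Station 2: ρ₂ = 1.48/8.7 = 0.1701, L₂ = ρ₂/(1-ρ₂) = 0.1701/(1-0.1701) = 0.2050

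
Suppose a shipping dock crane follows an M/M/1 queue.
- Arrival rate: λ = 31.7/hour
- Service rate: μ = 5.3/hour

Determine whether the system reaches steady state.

Stability requires ρ = λ/(cμ) < 1
ρ = 31.7/(1 × 5.3) = 31.7/5.30 = 5.9811
Since 5.9811 ≥ 1, the system is UNSTABLE.
Queue grows without bound. Need μ > λ = 31.7.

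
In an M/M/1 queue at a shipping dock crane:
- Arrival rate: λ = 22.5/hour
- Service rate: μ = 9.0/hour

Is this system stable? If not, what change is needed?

Stability requires ρ = λ/(cμ) < 1
ρ = 22.5/(1 × 9.0) = 22.5/9.00 = 2.5000
Since 2.5000 ≥ 1, the system is UNSTABLE.
Queue grows without bound. Need μ > λ = 22.5.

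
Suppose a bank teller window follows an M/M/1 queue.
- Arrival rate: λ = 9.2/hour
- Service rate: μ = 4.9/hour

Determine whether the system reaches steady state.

Stability requires ρ = λ/(cμ) < 1
ρ = 9.2/(1 × 4.9) = 9.2/4.90 = 1.8776
Since 1.8776 ≥ 1, the system is UNSTABLE.
Queue grows without bound. Need μ > λ = 9.2.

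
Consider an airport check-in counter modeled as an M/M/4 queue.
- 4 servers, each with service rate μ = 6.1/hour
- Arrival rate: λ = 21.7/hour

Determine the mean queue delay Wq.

Traffic intensity: ρ = λ/(cμ) = 21.7/(4×6.1) = 0.8893
Since ρ = 0.8893 < 1, system is stable.
Offered load a = λ/μ = cρ = 21.7/6.1 = 3.5574
P₀ = [ Σₙ₌₀^3 aⁿ/n! + a^4/(4!(1-ρ)) ]⁻¹
Σ = a^0/0! + a^1/1! + a^2/2! + a^3/3! = 1.00000 + 3.55738 + 6.32747 + 7.50306 = 18.3879
a^4/(4!(1-ρ)) = 160.1473/(24 × 0.1106557) = 60.3024
P₀ = 1/(18.3879 + 60.3024) = 0.01271
Lq = P₀·a^4·ρ / (4!(1-ρ)²) = 0.0127081 × 160.1473 × 0.889344 / (24 × 0.0122447) = 6.1590
Wq = Lq/λ = 6.1590/21.7 = 0.2838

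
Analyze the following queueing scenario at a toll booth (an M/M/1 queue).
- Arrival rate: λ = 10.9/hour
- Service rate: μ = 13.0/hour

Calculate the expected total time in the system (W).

First, compute utilization: ρ = λ/μ = 10.9/13.0 = 0.8385
For M/M/1: W = 1/(μ-λ)
W = 1/(13.0-10.9) = 1/2.10
W = 0.4762 hours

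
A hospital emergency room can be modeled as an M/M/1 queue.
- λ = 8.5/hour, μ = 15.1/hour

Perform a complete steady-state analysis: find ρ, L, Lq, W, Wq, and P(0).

Step 1: ρ = λ/μ = 8.5/15.1 = 0.5629
Step 2: L = λ/(μ-λ) = 8.5/6.60 = 1.2879
Step 3: Lq = λ²/(μ(μ-λ)) = 72.25/(15.1×6.60) = 0.7250
Step 4: W = 1/(μ-λ) = 1/6.60 = 0.15152
Step 5: Wq = λ/(μ(μ-λ)) = 8.5/(15.1×6.60) = 0.08529
Step 6: P(0) = 1-ρ = 0.4371
Verify: L = λW = 8.5×0.15152 = 1.2879 ✔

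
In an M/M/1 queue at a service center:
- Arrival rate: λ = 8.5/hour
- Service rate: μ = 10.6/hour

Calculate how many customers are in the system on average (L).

ρ = λ/μ = 8.5/10.6 = 0.8019
For M/M/1: L = λ/(μ-λ)
L = 8.5/(10.6-8.5) = 8.5/2.10
L = 4.0476 customers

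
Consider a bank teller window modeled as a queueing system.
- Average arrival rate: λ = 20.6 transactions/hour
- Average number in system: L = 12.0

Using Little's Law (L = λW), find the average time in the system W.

Little's Law: L = λW, so W = L/λ
W = 12.0/20.6 = 0.5825 hours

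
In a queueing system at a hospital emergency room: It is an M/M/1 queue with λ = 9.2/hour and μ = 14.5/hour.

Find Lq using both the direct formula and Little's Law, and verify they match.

Method 1 (direct): Lq = λ²/(μ(μ-λ)) = 84.64/(14.5 × 5.30) = 1.1014

Method 2 (Little's Law):
W = 1/(μ-λ) = 1/5.30 = 0.18868
Wq = W - 1/μ = 0.18868 - 0.068966 = 0.119714
Lq = λWq = 9.2 × 0.119714 = 1.1014 ✔ (matches Method 1)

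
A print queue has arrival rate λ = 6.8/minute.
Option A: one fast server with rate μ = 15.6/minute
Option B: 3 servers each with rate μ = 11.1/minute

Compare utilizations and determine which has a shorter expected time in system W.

Option A: single server μ = 15.6 (M/M/1)
  ρ_A = 6.8/15.6 = 0.4359
  W_A = 1/(μ-λ) = 1/(15.6-6.8) = 1/8.80 = 0.1136

Option B: 3 servers μ = 11.1 (M/M/3)
  ρ_B = λ/(cμ) = 6.8/(3×11.1) = 0.2042
  Offered load a = λ/μ = cρ = 6.8/11.1 = 0.6126
  P₀ = [ Σₙ₌₀^2 aⁿ/n! + a^3/(3!(1-ρ)) ]⁻¹
  Σ = a^0/0! + a^1/1! + a^2/2! = 1.0000 + 0.61261 + 0.18765 = 1.8003
  a^3/(3!(1-ρ)) = 0.2299/(6 × 0.7958) = 0.04815
  P₀ = 1/(1.8003 + 0.04815) = 0.5410
  Lq = P₀·a^3·ρ / (3!(1-ρ)²) = 0.5410053 × 0.2299100 × 0.2042042 / (6 × 0.6332909) = 0.006685
  Wq_B = Lq/λ = 0.0066845/6.8 = 0.0009830
  W_B = Wq_B + 1/μ = 0.0009830 + 0.09009 = 0.09107

Since W_B = 0.09107 < W_A = 0.1136, Option B (multiple servers) has the shorter time in system.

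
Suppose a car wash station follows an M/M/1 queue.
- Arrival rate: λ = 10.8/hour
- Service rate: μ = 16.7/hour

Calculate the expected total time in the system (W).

First, compute utilization: ρ = λ/μ = 10.8/16.7 = 0.6467
For M/M/1: W = 1/(μ-λ)
W = 1/(16.7-10.8) = 1/5.90
W = 0.1695 hours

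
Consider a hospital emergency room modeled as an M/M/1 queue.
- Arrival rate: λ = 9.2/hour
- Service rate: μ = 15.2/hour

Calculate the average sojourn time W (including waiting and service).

First, compute utilization: ρ = λ/μ = 9.2/15.2 = 0.6053
For M/M/1: W = 1/(μ-λ)
W = 1/(15.2-9.2) = 1/6.00
W = 0.1667 hours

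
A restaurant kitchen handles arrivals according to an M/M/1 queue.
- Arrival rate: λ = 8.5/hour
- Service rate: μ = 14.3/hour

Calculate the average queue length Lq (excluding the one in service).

ρ = λ/μ = 8.5/14.3 = 0.5944
For M/M/1: Lq = λ²/(μ(μ-λ))
Lq = 72.25/(14.3 × 5.80)
Lq = 0.8711 orders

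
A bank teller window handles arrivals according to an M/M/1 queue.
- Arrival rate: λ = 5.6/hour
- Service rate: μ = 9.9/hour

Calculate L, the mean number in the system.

ρ = λ/μ = 5.6/9.9 = 0.5657
For M/M/1: L = λ/(μ-λ)
L = 5.6/(9.9-5.6) = 5.6/4.30
L = 1.3023 transactions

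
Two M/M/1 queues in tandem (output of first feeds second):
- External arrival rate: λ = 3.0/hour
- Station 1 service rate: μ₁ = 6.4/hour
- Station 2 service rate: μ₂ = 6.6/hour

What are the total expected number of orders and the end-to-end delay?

By Jackson's theorem, each station behaves as independent M/M/1.
Station 1: ρ₁ = 3.0/6.4 = 0.4688, L₁ = ρ₁/(1-ρ₁) = λ/(μ₁-λ) = 3.0/3.40 = 0.8824
Station 2: ρ₂ = 3.0/6.6 = 0.4545, L₂ = ρ₂/(1-ρ₂) = λ/(μ₂-λ) = 3.0/3.60 = 0.8333
Total: L = L₁ + L₂ = 0.8824 + 0.8333 = 1.7157
W = L/λ = 1.7157/3.0 = 0.5719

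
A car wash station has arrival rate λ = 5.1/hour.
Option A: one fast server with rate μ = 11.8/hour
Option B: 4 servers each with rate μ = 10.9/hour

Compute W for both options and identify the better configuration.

Option A: single server μ = 11.8 (M/M/1)
  ρ_A = 5.1/11.8 = 0.4322
  W_A = 1/(μ-λ) = 1/(11.8-5.1) = 1/6.70 = 0.1493

Option B: 4 servers μ = 10.9 (M/M/4)
  ρ_B = λ/(cμ) = 5.1/(4×10.9) = 0.1170
  Offered load a = λ/μ = cρ = 5.1/10.9 = 0.4679
  P₀ = [ Σₙ₌₀^3 aⁿ/n! + a^4/(4!(1-ρ)) ]⁻¹
  Σ = a^0/0! + a^1/1! + a^2/2! + a^3/3! = 1.0000 + 0.46789 + 0.10946 + 0.017072 = 1.5944
  a^4/(4!(1-ρ)) = 0.047926/(24 × 0.88303) = 0.002261
  P₀ = 1/(1.5944 + 0.002261) = 0.6263
  Lq = P₀·a^4·ρ / (4!(1-ρ)²) = 0.62630 × 0.047926 × 0.11697 / (24 × 0.77974) = 0.0001876
  Wq_B = Lq/λ = 0.00018762/5.1 = 0.00003679
  W_B = Wq_B + 1/μ = 0.00003679 + 0.09174 = 0.09178

Since W_B = 0.09178 < W_A = 0.1493, Option B (multiple servers) has the shorter time in system.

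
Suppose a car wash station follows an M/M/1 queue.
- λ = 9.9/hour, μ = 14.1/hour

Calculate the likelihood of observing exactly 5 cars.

ρ = λ/μ = 9.9/14.1 = 0.70213
P(n) = (1-ρ)ρⁿ
P(5) = (1-0.70213) × 0.70213^5
P(5) = 0.29787 × 0.17064
P(5) = 0.05083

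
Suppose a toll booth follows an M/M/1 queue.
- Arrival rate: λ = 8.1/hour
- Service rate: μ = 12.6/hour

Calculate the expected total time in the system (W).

First, compute utilization: ρ = λ/μ = 8.1/12.6 = 0.6429
For M/M/1: W = 1/(μ-λ)
W = 1/(12.6-8.1) = 1/4.50
W = 0.2222 hours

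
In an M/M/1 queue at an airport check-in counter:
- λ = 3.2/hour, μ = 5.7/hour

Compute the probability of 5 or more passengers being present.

ρ = λ/μ = 3.2/5.7 = 0.5614
P(N ≥ n) = ρⁿ
P(N ≥ 5) = 0.5614^5
P(N ≥ 5) = 0.05577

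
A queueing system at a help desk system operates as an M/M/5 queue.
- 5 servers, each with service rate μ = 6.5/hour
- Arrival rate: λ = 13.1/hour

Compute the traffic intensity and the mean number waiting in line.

Traffic intensity: ρ = λ/(cμ) = 13.1/(5×6.5) = 0.4031
Since ρ = 0.4031 < 1, system is stable.
Offered load a = λ/μ = cρ = 13.1/6.5 = 2.0154
P₀ = [ Σₙ₌₀^4 aⁿ/n! + a^5/(5!(1-ρ)) ]⁻¹
Σ = a^0/0! + a^1/1! + a^2/2! + a^3/3! + a^4/4! = 1.0000 + 2.0154 + 2.0309 + 1.3643 + 0.6874 = 7.0980
a^5/(5!(1-ρ)) = 33.2499/(120 × 0.5969) = 0.4642
P₀ = 1/(7.0980 + 0.4642) = 0.1322
Lq = P₀·a^5·ρ / (5!(1-ρ)²) = 0.13224 × 33.2499 × 0.40308 / (120 × 0.35632) = 0.04145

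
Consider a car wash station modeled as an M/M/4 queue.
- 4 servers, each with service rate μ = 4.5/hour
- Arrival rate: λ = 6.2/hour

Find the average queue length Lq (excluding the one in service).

Traffic intensity: ρ = λ/(cμ) = 6.2/(4×4.5) = 0.3444
Since ρ = 0.3444 < 1, system is stable.
Offered load a = λ/μ = cρ = 6.2/4.5 = 1.3778
P₀ = [ Σₙ₌₀^3 aⁿ/n! + a^4/(4!(1-ρ)) ]⁻¹
Σ = a^0/0! + a^1/1! + a^2/2! + a^3/3! = 1.0000 + 1.3778 + 0.9491 + 0.4359 = 3.7628
a^4/(4!(1-ρ)) = 3.6034/(24 × 0.6556) = 0.2290
P₀ = 1/(3.7628 + 0.2290) = 0.2505
Lq = P₀·a^4·ρ / (4!(1-ρ)²) = 0.25051 × 3.6034 × 0.34444 / (24 × 0.42975) = 0.03015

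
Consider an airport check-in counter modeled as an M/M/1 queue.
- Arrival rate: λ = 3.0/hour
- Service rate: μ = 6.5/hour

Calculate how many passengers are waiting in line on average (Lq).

ρ = λ/μ = 3.0/6.5 = 0.4615
For M/M/1: Lq = λ²/(μ(μ-λ))
Lq = 9.00/(6.5 × 3.50)
Lq = 0.3956 passengers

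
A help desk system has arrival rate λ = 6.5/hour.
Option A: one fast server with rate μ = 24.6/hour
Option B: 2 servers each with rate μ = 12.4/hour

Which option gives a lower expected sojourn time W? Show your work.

Option A: single server μ = 24.6 (M/M/1)
  ρ_A = 6.5/24.6 = 0.2642
  W_A = 1/(μ-λ) = 1/(24.6-6.5) = 1/18.10 = 0.05525

Option B: 2 servers μ = 12.4 (M/M/2)
  ρ_B = λ/(cμ) = 6.5/(2×12.4) = 0.2621
  Offered load a = λ/μ = cρ = 6.5/12.4 = 0.5242
  P₀ = [ Σₙ₌₀^1 aⁿ/n! + a^2/(2!(1-ρ)) ]⁻¹
  Σ = a^0/0! + a^1/1! = 1.0000 + 0.5242 = 1.5242
  a^2/(2!(1-ρ)) = 0.2748/(2 × 0.7379) = 0.1862
  P₀ = 1/(1.5242 + 0.1862) = 0.5847
  Lq = P₀·a^2·ρ / (2!(1-ρ)²) = 0.5847 × 0.2748 × 0.2621 / (2 × 0.5445) = 0.03867
  Wq_B = Lq/λ = 0.038665/6.5 = 0.0059485
  W_B = Wq_B + 1/μ = 0.0059485 + 0.080645 = 0.08659

Since W_A = 0.05525 < W_B = 0.08659, Option A (single fast server) has the shorter time in system.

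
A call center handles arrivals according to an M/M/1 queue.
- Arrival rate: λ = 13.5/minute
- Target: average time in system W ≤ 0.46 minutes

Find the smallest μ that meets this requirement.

For M/M/1: W = 1/(μ-λ)
Need W ≤ 0.46, so 1/(μ-λ) ≤ 0.46
μ - λ ≥ 1/0.46 = 2.1739
μ ≥ 13.5 + 2.1739 = 15.6739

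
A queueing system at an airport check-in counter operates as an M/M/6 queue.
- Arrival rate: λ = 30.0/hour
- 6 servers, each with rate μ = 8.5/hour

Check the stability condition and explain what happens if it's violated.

Stability requires ρ = λ/(cμ) < 1
ρ = 30.0/(6 × 8.5) = 30.0/51.00 = 0.5882
Since 0.5882 < 1, the system is STABLE.
The servers are busy 58.82% of the time.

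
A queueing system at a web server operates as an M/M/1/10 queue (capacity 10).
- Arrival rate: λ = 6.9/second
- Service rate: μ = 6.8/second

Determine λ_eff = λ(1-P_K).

ρ = λ/μ = 6.9/6.8 = 1.0147
P₀ = (1-ρ)/(1-ρ^(K+1)) = (1-1.0147)/(1-1.0147^11) = -0.014700/-0.17412 = 0.08442
P_K = P₀×ρ^K = 0.0844222 × 1.0147^10 = 0.0844222 × 1.15712 = 0.09769
λ_eff = λ(1-P_K) = 6.9 × (1 - 0.09769) = 6.9 × 0.9023 = 6.2259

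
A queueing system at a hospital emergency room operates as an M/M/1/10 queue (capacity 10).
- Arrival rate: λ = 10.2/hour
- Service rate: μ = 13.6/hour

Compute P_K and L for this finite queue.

ρ = λ/μ = 10.2/13.6 = 0.7500
P₀ = (1-ρ)/(1-ρ^(K+1)) = (1-0.7500)/(1-0.7500^11) = 0.2500/0.9578 = 0.2610
P_K = P₀×ρ^K = 0.2610 × 0.7500^10 = 0.2610 × 0.05631 = 0.01470
Blocking probability P_10 = 0.01470 (1.47%)
L = ρ[1 - (K+1)ρ^K + Kρ^(K+1)] / [(1-ρ)(1-ρ^(K+1))]
L = 0.7500 × (1 - 11×0.056314 + 10×0.042235) / ((1 - 0.7500) × (1 - 0.042235)) = 2.5149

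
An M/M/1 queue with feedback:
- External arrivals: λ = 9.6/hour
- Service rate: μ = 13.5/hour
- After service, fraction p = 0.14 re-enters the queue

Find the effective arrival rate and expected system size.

Effective arrival rate: λ_eff = λ/(1-p) = 9.6/(1-0.14) = 9.6/0.86 = 11.16279
ρ = λ_eff/μ = 11.16279/13.5 = 0.826873
L = ρ/(1-ρ) = 0.826873/(1-0.826873) = 4.7761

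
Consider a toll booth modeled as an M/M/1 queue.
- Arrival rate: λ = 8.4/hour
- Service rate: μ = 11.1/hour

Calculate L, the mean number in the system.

ρ = λ/μ = 8.4/11.1 = 0.7568
For M/M/1: L = λ/(μ-λ)
L = 8.4/(11.1-8.4) = 8.4/2.70
L = 3.1111 vehicles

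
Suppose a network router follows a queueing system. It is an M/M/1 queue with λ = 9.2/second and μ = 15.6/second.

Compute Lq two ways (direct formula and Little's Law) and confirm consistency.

Method 1 (direct): Lq = λ²/(μ(μ-λ)) = 84.64/(15.6 × 6.40) = 0.8478

Method 2 (Little's Law):
W = 1/(μ-λ) = 1/6.40 = 0.15625
Wq = W - 1/μ = 0.15625 - 0.064103 = 0.09215
Lq = λWq = 9.2 × 0.09215 = 0.8478 ✔ (matches Method 1)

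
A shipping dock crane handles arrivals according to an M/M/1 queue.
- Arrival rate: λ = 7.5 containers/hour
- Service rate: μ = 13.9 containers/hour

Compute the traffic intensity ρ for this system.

Server utilization: ρ = λ/μ
ρ = 7.5/13.9 = 0.5396
The server is busy 53.96% of the time.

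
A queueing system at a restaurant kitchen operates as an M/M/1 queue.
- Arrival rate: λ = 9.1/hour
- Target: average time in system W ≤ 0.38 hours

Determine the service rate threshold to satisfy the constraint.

For M/M/1: W = 1/(μ-λ)
Need W ≤ 0.38, so 1/(μ-λ) ≤ 0.38
μ - λ ≥ 1/0.38 = 2.6316
μ ≥ 9.1 + 2.6316 = 11.7316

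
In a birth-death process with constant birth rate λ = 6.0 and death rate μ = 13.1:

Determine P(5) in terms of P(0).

For constant rates: P(n)/P(0) = (λ/μ)^n
P(5)/P(0) = (6.0/13.1)^5 = 0.45802^5 = 0.02016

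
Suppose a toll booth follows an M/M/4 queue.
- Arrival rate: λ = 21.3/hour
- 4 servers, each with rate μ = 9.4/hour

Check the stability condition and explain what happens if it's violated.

Stability requires ρ = λ/(cμ) < 1
ρ = 21.3/(4 × 9.4) = 21.3/37.60 = 0.5665
Since 0.5665 < 1, the system is STABLE.
The servers are busy 56.65% of the time.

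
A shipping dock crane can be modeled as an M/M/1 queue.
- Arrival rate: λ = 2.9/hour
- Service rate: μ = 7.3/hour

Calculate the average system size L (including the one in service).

ρ = λ/μ = 2.9/7.3 = 0.3973
For M/M/1: L = λ/(μ-λ)
L = 2.9/(7.3-2.9) = 2.9/4.40
L = 0.6591 containers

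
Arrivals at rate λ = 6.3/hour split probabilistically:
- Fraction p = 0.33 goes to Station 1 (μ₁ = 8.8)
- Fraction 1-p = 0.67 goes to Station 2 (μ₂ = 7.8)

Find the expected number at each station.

Effective rates: λ₁ = 6.3×0.33 = 2.079, λ₂ = 6.3×0.67 = 4.221
Station 1: ρ₁ = 2.079/8.8 = 0.23625, L₁ = ρ₁/(1-ρ₁) = 0.23625/(1-0.23625) = 0.3093
Station 2: ρ₂ = 4.221/7.8 = 0.54115, L₂ = ρ₂/(1-ρ₂) = 0.54115/(1-0.54115) = 1.1794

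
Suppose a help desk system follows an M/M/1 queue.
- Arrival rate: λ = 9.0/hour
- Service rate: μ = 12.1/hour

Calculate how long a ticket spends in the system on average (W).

First, compute utilization: ρ = λ/μ = 9.0/12.1 = 0.7438
For M/M/1: W = 1/(μ-λ)
W = 1/(12.1-9.0) = 1/3.10
W = 0.3226 hours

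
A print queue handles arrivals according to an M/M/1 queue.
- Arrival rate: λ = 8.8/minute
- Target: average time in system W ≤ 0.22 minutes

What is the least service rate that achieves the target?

For M/M/1: W = 1/(μ-λ)
Need W ≤ 0.22, so 1/(μ-λ) ≤ 0.22
μ - λ ≥ 1/0.22 = 4.5455
μ ≥ 8.8 + 4.5455 = 13.3455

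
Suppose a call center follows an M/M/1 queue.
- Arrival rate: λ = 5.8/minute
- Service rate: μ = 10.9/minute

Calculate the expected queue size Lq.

ρ = λ/μ = 5.8/10.9 = 0.5321
For M/M/1: Lq = λ²/(μ(μ-λ))
Lq = 33.64/(10.9 × 5.10)
Lq = 0.6051 calls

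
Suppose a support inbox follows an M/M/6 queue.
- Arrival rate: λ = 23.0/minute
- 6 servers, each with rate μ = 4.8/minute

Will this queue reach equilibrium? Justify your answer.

Stability requires ρ = λ/(cμ) < 1
ρ = 23.0/(6 × 4.8) = 23.0/28.80 = 0.7986
Since 0.7986 < 1, the system is STABLE.
The servers are busy 79.86% of the time.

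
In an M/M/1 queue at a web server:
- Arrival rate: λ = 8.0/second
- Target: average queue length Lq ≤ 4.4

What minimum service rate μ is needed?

For M/M/1: Lq = λ²/(μ(μ-λ))
Need Lq ≤ 4.4, i.e. μ(μ-λ) ≥ λ²/4.4
μ² - 8.0μ - 64.00/4.4 ≥ 0  →  μ² - 8.0μ - 14.54545 ≥ 0
Quadratic formula (positive root): μ = [λ + √(λ² + 4×14.54545)]/2
Discriminant: 64.00 + 4×14.54545 = 122.1818, √122.1818 = 11.0536
μ ≥ (8.0 + 11.0536)/2 = 9.5268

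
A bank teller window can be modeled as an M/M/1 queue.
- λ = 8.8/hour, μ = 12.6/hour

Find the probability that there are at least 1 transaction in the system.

ρ = λ/μ = 8.8/12.6 = 0.6984
P(N ≥ n) = ρⁿ
P(N ≥ 1) = 0.6984^1
P(N ≥ 1) = 0.6984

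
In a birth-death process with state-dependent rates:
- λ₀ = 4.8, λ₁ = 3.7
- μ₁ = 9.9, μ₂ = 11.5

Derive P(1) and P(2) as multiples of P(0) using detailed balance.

Balance equations:
State 0: λ₀P₀ = μ₁P₁ → P₁ = (λ₀/μ₁)P₀ = (4.8/9.9)P₀ = 0.4848P₀
State 1: P₂ = (λ₀λ₁)/(μ₁μ₂)P₀ = (4.8×3.7)/(9.9×11.5)P₀ = 0.1560P₀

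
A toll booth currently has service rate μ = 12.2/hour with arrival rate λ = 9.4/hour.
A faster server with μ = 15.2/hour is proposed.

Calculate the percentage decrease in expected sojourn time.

System 1: ρ₁ = 9.4/12.2 = 0.7705, W₁ = 1/(12.2-9.4) = 0.3571
System 2: ρ₂ = 9.4/15.2 = 0.6184, W₂ = 1/(15.2-9.4) = 0.1724
Improvement: (W₁-W₂)/W₁ = (0.3571-0.1724)/0.3571 = 51.72%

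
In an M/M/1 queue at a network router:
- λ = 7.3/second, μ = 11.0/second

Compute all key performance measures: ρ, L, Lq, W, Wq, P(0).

Step 1: ρ = λ/μ = 7.3/11.0 = 0.6636
Step 2: L = λ/(μ-λ) = 7.3/3.70 = 1.9730
Step 3: Lq = λ²/(μ(μ-λ)) = 53.29/(11.0×3.70) = 1.3093
Step 4: W = 1/(μ-λ) = 1/3.70 = 0.27027
Step 5: Wq = λ/(μ(μ-λ)) = 7.3/(11.0×3.70) = 0.1794
Step 6: P(0) = 1-ρ = 0.3364
Verify: L = λW = 7.3×0.27027 = 1.9730 ✔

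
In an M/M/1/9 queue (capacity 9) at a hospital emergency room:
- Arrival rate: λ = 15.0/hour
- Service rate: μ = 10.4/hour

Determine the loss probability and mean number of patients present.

ρ = λ/μ = 15.0/10.4 = 1.4423
P₀ = (1-ρ)/(1-ρ^(K+1)) = (1-1.4423)/(1-1.4423^10) = -0.4423/-37.9544 = 0.01165
P_K = P₀×ρ^K = 0.011653 × 1.4423^9 = 0.011653 × 27.0085 = 0.3147
Blocking probability P_9 = 0.3147 (31.47%)
L = ρ[1 - (K+1)ρ^K + Kρ^(K+1)] / [(1-ρ)(1-ρ^(K+1))]
L = 1.4423 × (1 - 10×27.0085 + 9×38.9544) / ((1 - 1.4423) × (1 - 38.9544)) = 7.0026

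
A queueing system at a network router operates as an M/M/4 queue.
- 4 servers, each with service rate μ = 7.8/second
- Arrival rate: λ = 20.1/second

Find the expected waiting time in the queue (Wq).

Traffic intensity: ρ = λ/(cμ) = 20.1/(4×7.8) = 0.6442
Since ρ = 0.6442 < 1, system is stable.
Offered load a = λ/μ = cρ = 20.1/7.8 = 2.5769
P₀ = [ Σₙ₌₀^3 aⁿ/n! + a^4/(4!(1-ρ)) ]⁻¹
Σ = a^0/0! + a^1/1! + a^2/2! + a^3/3! = 1.0000 + 2.5769 + 3.3203 + 2.8520 = 9.7492
a^4/(4!(1-ρ)) = 44.0967/(24 × 0.35577) = 5.1645
P₀ = 1/(9.7492 + 5.1645) = 0.06705
Lq = P₀·a^4·ρ / (4!(1-ρ)²) = 0.067052 × 44.0967 × 0.64423 / (24 × 0.12657) = 0.6271
Wq = Lq/λ = 0.6271/20.1 = 0.03120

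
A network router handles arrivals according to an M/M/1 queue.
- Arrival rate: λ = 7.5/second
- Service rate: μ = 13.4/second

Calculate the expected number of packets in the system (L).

ρ = λ/μ = 7.5/13.4 = 0.5597
For M/M/1: L = λ/(μ-λ)
L = 7.5/(13.4-7.5) = 7.5/5.90
L = 1.2712 packets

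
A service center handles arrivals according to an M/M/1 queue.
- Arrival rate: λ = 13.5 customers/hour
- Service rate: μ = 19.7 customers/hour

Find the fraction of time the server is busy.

Server utilization: ρ = λ/μ
ρ = 13.5/19.7 = 0.6853
The server is busy 68.53% of the time.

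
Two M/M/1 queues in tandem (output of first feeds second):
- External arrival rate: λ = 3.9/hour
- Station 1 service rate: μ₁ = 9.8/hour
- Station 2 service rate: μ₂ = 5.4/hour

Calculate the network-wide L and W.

By Jackson's theorem, each station behaves as independent M/M/1.
Station 1: ρ₁ = 3.9/9.8 = 0.3980, L₁ = ρ₁/(1-ρ₁) = λ/(μ₁-λ) = 3.9/5.90 = 0.6610
Station 2: ρ₂ = 3.9/5.4 = 0.7222, L₂ = ρ₂/(1-ρ₂) = λ/(μ₂-λ) = 3.9/1.50 = 2.6000
Total: L = L₁ + L₂ = 0.6610 + 2.6000 = 3.2610
W = L/λ = 3.2610/3.9 = 0.8362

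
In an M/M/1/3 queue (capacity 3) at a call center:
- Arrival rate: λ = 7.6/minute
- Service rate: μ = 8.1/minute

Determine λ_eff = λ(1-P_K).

ρ = λ/μ = 7.6/8.1 = 0.93827
P₀ = (1-ρ)/(1-ρ^(K+1)) = (1-0.93827)/(1-0.93827^4) = 0.06173/0.2250 = 0.2744
P_K = P₀×ρ^K = 0.27438 × 0.93827^3 = 0.27438 × 0.82601 = 0.2266
λ_eff = λ(1-P_K) = 7.6 × (1 - 0.226637) = 7.6 × 0.773363 = 5.8776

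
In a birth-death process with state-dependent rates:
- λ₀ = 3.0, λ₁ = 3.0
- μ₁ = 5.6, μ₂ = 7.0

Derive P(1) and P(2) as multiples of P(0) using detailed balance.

Balance equations:
State 0: λ₀P₀ = μ₁P₁ → P₁ = (λ₀/μ₁)P₀ = (3.0/5.6)P₀ = 0.5357P₀
State 1: P₂ = (λ₀λ₁)/(μ₁μ₂)P₀ = (3.0×3.0)/(5.6×7.0)P₀ = 0.2296P₀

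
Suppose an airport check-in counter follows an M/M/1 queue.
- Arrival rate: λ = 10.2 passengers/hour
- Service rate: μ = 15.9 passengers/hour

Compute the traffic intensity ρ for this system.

Server utilization: ρ = λ/μ
ρ = 10.2/15.9 = 0.6415
The server is busy 64.15% of the time.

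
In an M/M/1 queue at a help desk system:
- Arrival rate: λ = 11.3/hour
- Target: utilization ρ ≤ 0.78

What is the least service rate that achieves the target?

ρ = λ/μ, so μ = λ/ρ
μ ≥ 11.3/0.78 = 14.4872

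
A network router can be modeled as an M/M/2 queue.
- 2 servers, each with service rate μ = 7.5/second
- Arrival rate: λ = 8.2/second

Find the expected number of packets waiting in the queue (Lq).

Traffic intensity: ρ = λ/(cμ) = 8.2/(2×7.5) = 0.5467
Since ρ = 0.5467 < 1, system is stable.
Offered load a = λ/μ = cρ = 8.2/7.5 = 1.0933
P₀ = [ Σₙ₌₀^1 aⁿ/n! + a^2/(2!(1-ρ)) ]⁻¹
Σ = a^0/0! + a^1/1! = 1.0000 + 1.0933 = 2.0933
a^2/(2!(1-ρ)) = 1.19538/(2 × 0.453333) = 1.3184
P₀ = 1/(2.0933 + 1.3184) = 0.2931
Lq = P₀·a^2·ρ / (2!(1-ρ)²) = 0.29310 × 1.1954 × 0.54667 / (2 × 0.20551) = 0.4660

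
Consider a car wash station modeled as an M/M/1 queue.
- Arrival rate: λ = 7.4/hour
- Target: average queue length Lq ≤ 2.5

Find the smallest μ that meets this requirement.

For M/M/1: Lq = λ²/(μ(μ-λ))
Need Lq ≤ 2.5, i.e. μ(μ-λ) ≥ λ²/2.5
μ² - 7.4μ - 54.76/2.5 ≥ 0  →  μ² - 7.4μ - 21.9040 ≥ 0
Quadratic formula (positive root): μ = [λ + √(λ² + 4×21.9040)]/2
Discriminant: 54.76 + 4×21.9040 = 142.3760, √142.3760 = 11.9321
μ ≥ (7.4 + 11.9321)/2 = 9.6661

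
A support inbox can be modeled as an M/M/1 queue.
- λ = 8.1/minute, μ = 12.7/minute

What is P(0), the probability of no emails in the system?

ρ = λ/μ = 8.1/12.7 = 0.6378
P(0) = 1 - ρ = 1 - 0.6378 = 0.3622
The server is idle 36.22% of the time.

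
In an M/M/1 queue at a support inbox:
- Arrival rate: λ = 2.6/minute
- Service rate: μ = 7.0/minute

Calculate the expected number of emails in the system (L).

ρ = λ/μ = 2.6/7.0 = 0.3714
For M/M/1: L = λ/(μ-λ)
L = 2.6/(7.0-2.6) = 2.6/4.40
L = 0.5909 emails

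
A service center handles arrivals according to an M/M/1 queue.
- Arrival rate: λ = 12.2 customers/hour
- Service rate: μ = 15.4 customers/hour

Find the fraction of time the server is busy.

Server utilization: ρ = λ/μ
ρ = 12.2/15.4 = 0.7922
The server is busy 79.22% of the time.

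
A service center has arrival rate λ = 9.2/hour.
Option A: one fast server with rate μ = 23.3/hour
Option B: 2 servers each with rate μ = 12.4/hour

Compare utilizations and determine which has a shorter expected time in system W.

Option A: single server μ = 23.3 (M/M/1)
  ρ_A = 9.2/23.3 = 0.3948
  W_A = 1/(μ-λ) = 1/(23.3-9.2) = 1/14.10 = 0.07092

Option B: 2 servers μ = 12.4 (M/M/2)
  ρ_B = λ/(cμ) = 9.2/(2×12.4) = 0.3710
  Offered load a = λ/μ = cρ = 9.2/12.4 = 0.7419
  P₀ = [ Σₙ₌₀^1 aⁿ/n! + a^2/(2!(1-ρ)) ]⁻¹
  Σ = a^0/0! + a^1/1! = 1.0000 + 0.7419 = 1.7419
  a^2/(2!(1-ρ)) = 0.5505/(2 × 0.6290) = 0.4376
  P₀ = 1/(1.7419 + 0.4376) = 0.4588
  Lq = P₀·a^2·ρ / (2!(1-ρ)²) = 0.4588 × 0.5505 × 0.3710 / (2 × 0.3957) = 0.1184
  Wq_B = Lq/λ = 0.118396/9.2 = 0.012869
  W_B = Wq_B + 1/μ = 0.012869 + 0.080645 = 0.09351

Since W_A = 0.07092 < W_B = 0.09351, Option A (single fast server) has the shorter time in system.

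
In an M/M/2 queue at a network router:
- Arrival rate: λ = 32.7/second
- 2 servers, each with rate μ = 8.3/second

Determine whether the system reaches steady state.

Stability requires ρ = λ/(cμ) < 1
ρ = 32.7/(2 × 8.3) = 32.7/16.60 = 1.9699
Since 1.9699 ≥ 1, the system is UNSTABLE.
Need c > λ/μ = 32.7/8.3 = 3.94.
Minimum servers needed: c = 4.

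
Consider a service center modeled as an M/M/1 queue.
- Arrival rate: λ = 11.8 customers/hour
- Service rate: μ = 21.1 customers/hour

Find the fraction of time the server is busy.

Server utilization: ρ = λ/μ
ρ = 11.8/21.1 = 0.5592
The server is busy 55.92% of the time.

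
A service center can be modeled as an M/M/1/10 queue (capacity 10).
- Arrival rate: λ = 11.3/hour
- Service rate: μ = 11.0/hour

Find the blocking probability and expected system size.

ρ = λ/μ = 11.3/11.0 = 1.02727
P₀ = (1-ρ)/(1-ρ^(K+1)) = (1-1.02727)/(1-1.02727^11) = -0.02727/-0.3444 = 0.07918
P_K = P₀×ρ^K = 0.07918 × 1.02727^10 = 0.07918 × 1.3087 = 0.1036
Blocking probability P_10 = 0.1036 (10.36%)
L = ρ[1 - (K+1)ρ^K + Kρ^(K+1)] / [(1-ρ)(1-ρ^(K+1))]
L = 1.02727 × (1 - 11×1.3087179 + 10×1.3444067) / ((1 - 1.02727) × (1 - 1.3444067)) = 5.2687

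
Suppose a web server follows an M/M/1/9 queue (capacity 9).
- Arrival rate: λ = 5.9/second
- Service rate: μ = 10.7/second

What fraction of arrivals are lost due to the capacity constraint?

ρ = λ/μ = 5.9/10.7 = 0.5514
P₀ = (1-ρ)/(1-ρ^(K+1)) = (1-0.5514)/(1-0.5514^10) = 0.4486/0.9974 = 0.4498
P_K = P₀×ρ^K = 0.4498 × 0.5514^9 = 0.4498 × 0.004712 = 0.002119
Blocking probability = 0.21%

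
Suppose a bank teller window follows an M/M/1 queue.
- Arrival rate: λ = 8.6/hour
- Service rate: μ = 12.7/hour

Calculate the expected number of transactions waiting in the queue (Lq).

ρ = λ/μ = 8.6/12.7 = 0.6772
For M/M/1: Lq = λ²/(μ(μ-λ))
Lq = 73.96/(12.7 × 4.10)
Lq = 1.4204 transactions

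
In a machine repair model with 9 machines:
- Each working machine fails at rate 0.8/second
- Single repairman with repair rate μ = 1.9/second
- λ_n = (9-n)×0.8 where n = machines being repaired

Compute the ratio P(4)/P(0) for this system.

P(4)/P(0) = ∏_{i=0}^{4-1} λ_i/μ_{i+1}
= (9-0)×0.8/1.9 × (9-1)×0.8/1.9 × (9-2)×0.8/1.9 × (9-3)×0.8/1.9
= 95.0446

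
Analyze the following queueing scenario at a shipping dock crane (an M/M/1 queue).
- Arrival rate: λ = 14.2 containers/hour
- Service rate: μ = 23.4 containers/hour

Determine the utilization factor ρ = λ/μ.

Server utilization: ρ = λ/μ
ρ = 14.2/23.4 = 0.6068
The server is busy 60.68% of the time.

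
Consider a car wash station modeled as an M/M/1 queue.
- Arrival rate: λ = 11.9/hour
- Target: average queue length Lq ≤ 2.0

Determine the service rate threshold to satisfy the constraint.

For M/M/1: Lq = λ²/(μ(μ-λ))
Need Lq ≤ 2.0, i.e. μ(μ-λ) ≥ λ²/2.0
μ² - 11.9μ - 141.61/2.0 ≥ 0  →  μ² - 11.9μ - 70.8050 ≥ 0
Quadratic formula (positive root): μ = [λ + √(λ² + 4×70.8050)]/2
Discriminant: 141.61 + 4×70.8050 = 424.8300, √424.8300 = 20.6114
μ ≥ (11.9 + 20.6114)/2 = 16.2557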